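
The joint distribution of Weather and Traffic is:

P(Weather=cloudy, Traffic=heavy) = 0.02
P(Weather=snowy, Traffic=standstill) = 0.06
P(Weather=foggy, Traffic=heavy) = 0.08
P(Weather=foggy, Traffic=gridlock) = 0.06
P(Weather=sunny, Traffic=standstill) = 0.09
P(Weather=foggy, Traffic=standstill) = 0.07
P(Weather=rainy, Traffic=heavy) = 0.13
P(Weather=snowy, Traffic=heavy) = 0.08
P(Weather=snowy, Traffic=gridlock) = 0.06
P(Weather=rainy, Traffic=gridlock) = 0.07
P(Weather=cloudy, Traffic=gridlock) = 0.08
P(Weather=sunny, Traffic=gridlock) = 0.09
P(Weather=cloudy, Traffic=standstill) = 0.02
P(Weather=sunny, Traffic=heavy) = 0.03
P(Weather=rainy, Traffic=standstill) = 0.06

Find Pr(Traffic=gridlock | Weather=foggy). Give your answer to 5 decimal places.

P(Weather=foggy) = 0.08 + 0.06 + 0.07 = 0.21.
P(Traffic=gridlock | Weather=foggy) = 0.06/0.21 = 0.28571.

0.28571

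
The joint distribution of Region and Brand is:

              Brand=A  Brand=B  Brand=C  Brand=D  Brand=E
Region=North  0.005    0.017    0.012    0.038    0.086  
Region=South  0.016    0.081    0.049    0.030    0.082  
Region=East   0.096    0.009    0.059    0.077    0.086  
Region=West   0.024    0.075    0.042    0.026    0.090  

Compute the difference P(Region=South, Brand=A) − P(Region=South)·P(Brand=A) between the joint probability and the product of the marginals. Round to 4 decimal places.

P(Region=South) = 0.016 + 0.081 + 0.049 + 0.030 + 0.082 = 0.258.
P(Brand=A) = 0.005 + 0.016 + 0.096 + 0.024 = 0.141.
P(Region=South, Brand=A) − P(Region=South)P(Brand=A) = 0.016 − 0.258×0.141 = -0.0204.

-0.0204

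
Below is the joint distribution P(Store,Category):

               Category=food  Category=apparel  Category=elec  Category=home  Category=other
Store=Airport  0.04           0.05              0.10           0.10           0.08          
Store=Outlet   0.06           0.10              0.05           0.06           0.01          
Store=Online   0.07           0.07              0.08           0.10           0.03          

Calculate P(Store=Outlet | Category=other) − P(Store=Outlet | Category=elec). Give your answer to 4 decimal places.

-0.1341

P(Category=other) = 0.08 + 0.01 + 0.03 = 0.12; P(Store=Outlet | Category=other) = 0.01/0.12 = 0.08333.
P(Category=elec) = 0.10 + 0.05 + 0.08 = 0.23; P(Store=Outlet | Category=elec) = 0.05/0.23 = 0.21739.
Difference = -0.1341.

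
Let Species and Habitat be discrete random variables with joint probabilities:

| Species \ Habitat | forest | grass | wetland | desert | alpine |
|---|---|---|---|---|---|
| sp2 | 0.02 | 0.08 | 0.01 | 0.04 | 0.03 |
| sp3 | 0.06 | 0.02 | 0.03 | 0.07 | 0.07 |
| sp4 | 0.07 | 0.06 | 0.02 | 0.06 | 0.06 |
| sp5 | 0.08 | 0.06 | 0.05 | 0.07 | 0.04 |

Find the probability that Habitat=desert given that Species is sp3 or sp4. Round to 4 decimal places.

0.2500

P(Species=sp3) = 0.06 + 0.02 + 0.03 + 0.07 + 0.07 = 0.25.
P(Species=sp4) = 0.07 + 0.06 + 0.02 + 0.06 + 0.06 = 0.27.
P(Species ∈ {sp3, sp4}) = 0.25 + 0.27 = 0.52; P(Habitat=desert, Species ∈ {sp3, sp4}) = 0.07 + 0.06 = 0.13.
P(Habitat=desert | Species ∈ {sp3, sp4}) = 0.13/0.52 = 0.2500.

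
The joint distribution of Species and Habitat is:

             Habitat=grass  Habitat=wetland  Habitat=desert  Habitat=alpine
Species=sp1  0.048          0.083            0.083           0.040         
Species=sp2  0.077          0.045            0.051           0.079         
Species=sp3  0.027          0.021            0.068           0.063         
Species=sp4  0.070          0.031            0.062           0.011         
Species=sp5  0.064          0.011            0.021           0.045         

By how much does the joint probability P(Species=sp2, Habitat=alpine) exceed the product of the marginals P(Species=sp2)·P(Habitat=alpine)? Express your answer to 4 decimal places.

0.0190

P(Species=sp2) = 0.077 + 0.045 + 0.051 + 0.079 = 0.252.
P(Habitat=alpine) = 0.040 + 0.079 + 0.063 + 0.011 + 0.045 = 0.238.
P(Species=sp2, Habitat=alpine) − P(Species=sp2)P(Habitat=alpine) = 0.079 − 0.252×0.238 = 0.0190.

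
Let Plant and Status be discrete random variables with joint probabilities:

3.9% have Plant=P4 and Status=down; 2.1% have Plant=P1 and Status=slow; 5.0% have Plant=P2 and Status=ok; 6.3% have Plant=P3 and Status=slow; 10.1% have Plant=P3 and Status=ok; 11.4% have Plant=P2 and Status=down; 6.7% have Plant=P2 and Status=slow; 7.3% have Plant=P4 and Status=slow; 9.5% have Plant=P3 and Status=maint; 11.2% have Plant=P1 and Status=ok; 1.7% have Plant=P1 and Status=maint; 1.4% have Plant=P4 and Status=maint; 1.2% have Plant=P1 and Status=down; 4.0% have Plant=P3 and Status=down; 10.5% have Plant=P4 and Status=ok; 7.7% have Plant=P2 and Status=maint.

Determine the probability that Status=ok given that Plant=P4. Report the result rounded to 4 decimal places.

0.4545

P(Plant=P4) = 0.105 + 0.073 + 0.039 + 0.014 = 0.231.
P(Status=ok | Plant=P4) = 0.105/0.231 = 0.4545.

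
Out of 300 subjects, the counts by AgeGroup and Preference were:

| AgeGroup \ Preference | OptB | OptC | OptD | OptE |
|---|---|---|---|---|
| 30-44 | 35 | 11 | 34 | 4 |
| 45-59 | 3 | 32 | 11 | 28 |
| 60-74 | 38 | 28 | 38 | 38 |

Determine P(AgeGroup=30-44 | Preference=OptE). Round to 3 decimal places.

0.057

Total with Preference=OptE: 4 + 28 + 38 = 70.
P(AgeGroup=30-44 | Preference=OptE) = 4/70 = 0.057.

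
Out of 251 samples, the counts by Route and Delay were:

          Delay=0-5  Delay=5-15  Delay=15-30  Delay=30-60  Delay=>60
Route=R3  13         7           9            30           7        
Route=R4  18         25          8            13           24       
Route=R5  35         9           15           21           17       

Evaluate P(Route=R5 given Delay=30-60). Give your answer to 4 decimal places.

Total with Delay=30-60: 30 + 13 + 21 = 64.
P(Route=R5 | Delay=30-60) = 21/64 = 0.3281.

0.3281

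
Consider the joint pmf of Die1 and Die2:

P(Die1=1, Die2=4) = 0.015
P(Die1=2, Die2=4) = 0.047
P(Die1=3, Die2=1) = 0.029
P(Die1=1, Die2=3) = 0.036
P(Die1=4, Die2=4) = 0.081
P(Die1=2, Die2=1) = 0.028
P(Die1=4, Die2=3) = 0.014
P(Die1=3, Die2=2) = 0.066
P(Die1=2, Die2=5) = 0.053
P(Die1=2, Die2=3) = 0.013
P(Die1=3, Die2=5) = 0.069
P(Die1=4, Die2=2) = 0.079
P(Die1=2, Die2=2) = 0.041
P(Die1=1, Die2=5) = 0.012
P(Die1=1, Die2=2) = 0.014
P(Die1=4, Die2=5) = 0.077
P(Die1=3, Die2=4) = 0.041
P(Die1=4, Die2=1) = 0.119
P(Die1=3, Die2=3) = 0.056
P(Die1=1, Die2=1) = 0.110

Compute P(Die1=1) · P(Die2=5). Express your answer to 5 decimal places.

0.03946

P(Die1=1) = 0.110 + 0.014 + 0.036 + 0.015 + 0.012 = 0.187.
P(Die2=5) = 0.012 + 0.053 + 0.069 + 0.077 = 0.211.
Product: 0.187 × 0.211 = 0.03946.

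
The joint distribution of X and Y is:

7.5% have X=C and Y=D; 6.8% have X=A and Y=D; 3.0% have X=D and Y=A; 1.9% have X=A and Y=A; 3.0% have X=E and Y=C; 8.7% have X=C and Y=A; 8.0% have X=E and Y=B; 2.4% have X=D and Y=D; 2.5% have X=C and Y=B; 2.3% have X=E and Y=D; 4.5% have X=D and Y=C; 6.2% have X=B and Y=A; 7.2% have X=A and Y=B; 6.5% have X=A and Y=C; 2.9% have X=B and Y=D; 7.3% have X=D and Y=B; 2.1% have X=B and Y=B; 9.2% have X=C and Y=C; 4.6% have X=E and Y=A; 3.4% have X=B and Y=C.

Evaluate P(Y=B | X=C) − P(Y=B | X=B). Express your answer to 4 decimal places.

-0.0542

P(X=C) = 0.087 + 0.025 + 0.092 + 0.075 = 0.279; P(Y=B | X=C) = 0.025/0.279 = 0.08961.
P(X=B) = 0.062 + 0.021 + 0.034 + 0.029 = 0.146; P(Y=B | X=B) = 0.021/0.146 = 0.14384.
Difference = -0.0542.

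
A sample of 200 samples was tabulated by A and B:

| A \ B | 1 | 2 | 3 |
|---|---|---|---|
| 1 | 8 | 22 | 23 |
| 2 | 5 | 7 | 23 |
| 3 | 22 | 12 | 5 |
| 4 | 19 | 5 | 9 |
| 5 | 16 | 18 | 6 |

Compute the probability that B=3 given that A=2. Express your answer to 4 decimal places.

Total with A=2: 5 + 7 + 23 = 35.
P(B=3 | A=2) = 23/35 = 0.6571.

0.6571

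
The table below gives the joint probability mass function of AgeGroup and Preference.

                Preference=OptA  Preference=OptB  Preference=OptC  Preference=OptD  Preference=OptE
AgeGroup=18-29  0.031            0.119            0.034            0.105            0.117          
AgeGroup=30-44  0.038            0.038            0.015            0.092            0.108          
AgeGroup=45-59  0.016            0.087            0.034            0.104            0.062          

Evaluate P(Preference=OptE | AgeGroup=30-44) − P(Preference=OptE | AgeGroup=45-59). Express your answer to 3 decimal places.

0.167

P(AgeGroup=30-44) = 0.038 + 0.038 + 0.015 + 0.092 + 0.108 = 0.291; P(Preference=OptE | AgeGroup=30-44) = 0.108/0.291 = 0.3711.
P(AgeGroup=45-59) = 0.016 + 0.087 + 0.034 + 0.104 + 0.062 = 0.303; P(Preference=OptE | AgeGroup=45-59) = 0.062/0.303 = 0.2046.
Difference = 0.167.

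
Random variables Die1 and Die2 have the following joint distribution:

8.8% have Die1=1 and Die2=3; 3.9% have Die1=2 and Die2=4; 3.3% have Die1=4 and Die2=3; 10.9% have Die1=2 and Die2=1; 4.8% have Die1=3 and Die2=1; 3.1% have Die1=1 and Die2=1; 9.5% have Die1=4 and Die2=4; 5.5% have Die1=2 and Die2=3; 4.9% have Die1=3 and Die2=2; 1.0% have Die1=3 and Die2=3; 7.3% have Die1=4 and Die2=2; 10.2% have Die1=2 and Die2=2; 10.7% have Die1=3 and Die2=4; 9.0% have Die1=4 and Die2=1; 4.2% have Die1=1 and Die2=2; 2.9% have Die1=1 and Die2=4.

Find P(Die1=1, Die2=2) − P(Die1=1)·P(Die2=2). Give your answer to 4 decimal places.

-0.0085

P(Die1=1) = 0.031 + 0.042 + 0.088 + 0.029 = 0.190.
P(Die2=2) = 0.042 + 0.102 + 0.049 + 0.073 = 0.266.
P(Die1=1, Die2=2) − P(Die1=1)P(Die2=2) = 0.042 − 0.190×0.266 = -0.0085.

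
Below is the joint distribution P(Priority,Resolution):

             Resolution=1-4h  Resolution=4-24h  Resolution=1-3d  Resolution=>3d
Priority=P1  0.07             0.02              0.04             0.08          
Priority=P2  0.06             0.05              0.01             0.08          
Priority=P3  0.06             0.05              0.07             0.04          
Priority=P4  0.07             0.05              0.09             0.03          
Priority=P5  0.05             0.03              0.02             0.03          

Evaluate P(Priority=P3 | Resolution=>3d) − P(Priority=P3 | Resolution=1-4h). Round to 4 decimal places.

-0.0397

P(Resolution=>3d) = 0.08 + 0.08 + 0.04 + 0.03 + 0.03 = 0.26; P(Priority=P3 | Resolution=>3d) = 0.04/0.26 = 0.15385.
P(Resolution=1-4h) = 0.07 + 0.06 + 0.06 + 0.07 + 0.05 = 0.31; P(Priority=P3 | Resolution=1-4h) = 0.06/0.31 = 0.19355.
Difference = -0.0397.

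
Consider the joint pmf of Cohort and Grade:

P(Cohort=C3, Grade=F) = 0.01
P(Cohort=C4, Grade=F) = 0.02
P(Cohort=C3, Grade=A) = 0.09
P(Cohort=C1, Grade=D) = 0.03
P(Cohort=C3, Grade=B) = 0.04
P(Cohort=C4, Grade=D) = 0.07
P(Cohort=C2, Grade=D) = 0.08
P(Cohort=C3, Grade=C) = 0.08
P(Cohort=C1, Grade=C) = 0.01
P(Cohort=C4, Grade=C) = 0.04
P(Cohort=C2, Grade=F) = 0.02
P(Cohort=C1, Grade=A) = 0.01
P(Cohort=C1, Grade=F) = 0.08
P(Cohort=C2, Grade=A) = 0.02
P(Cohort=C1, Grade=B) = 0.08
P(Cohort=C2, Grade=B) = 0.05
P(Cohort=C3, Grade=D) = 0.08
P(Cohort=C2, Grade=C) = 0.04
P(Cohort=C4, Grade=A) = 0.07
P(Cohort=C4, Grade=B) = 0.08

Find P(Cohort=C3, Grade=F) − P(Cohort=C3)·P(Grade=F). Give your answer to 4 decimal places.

-0.0290

P(Cohort=C3) = 0.09 + 0.04 + 0.08 + 0.08 + 0.01 = 0.30.
P(Grade=F) = 0.08 + 0.02 + 0.01 + 0.02 = 0.13.
P(Cohort=C3, Grade=F) − P(Cohort=C3)P(Grade=F) = 0.01 − 0.30×0.13 = -0.0290.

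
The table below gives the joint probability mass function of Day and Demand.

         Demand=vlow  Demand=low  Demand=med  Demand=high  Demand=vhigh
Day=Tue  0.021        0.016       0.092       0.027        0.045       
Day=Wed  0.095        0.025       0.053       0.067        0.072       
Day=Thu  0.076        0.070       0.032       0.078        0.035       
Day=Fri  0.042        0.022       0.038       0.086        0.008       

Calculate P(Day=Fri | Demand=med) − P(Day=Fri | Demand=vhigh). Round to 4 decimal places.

P(Demand=med) = 0.092 + 0.053 + 0.032 + 0.038 = 0.215; P(Day=Fri | Demand=med) = 0.038/0.215 = 0.17674.
P(Demand=vhigh) = 0.045 + 0.072 + 0.035 + 0.008 = 0.160; P(Day=Fri | Demand=vhigh) = 0.008/0.160 = 0.05000.
Difference = 0.1267.

0.1267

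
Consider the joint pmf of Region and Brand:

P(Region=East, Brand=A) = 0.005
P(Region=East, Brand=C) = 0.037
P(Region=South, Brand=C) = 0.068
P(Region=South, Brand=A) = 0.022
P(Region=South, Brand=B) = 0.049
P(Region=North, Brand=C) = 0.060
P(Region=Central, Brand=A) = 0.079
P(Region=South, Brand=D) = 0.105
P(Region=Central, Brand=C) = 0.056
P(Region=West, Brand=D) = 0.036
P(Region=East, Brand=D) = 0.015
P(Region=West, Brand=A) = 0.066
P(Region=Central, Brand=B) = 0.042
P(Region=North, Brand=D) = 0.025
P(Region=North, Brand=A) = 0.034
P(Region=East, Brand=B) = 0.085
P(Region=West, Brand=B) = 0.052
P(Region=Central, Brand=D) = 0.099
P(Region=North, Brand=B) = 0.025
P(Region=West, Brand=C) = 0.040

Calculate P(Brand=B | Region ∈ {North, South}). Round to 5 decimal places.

0.19072

P(Region=North) = 0.034 + 0.025 + 0.060 + 0.025 = 0.144.
P(Region=South) = 0.022 + 0.049 + 0.068 + 0.105 = 0.244.
P(Region ∈ {North, South}) = 0.144 + 0.244 = 0.388; P(Brand=B, Region ∈ {North, South}) = 0.025 + 0.049 = 0.074.
P(Brand=B | Region ∈ {North, South}) = 0.074/0.388 = 0.19072.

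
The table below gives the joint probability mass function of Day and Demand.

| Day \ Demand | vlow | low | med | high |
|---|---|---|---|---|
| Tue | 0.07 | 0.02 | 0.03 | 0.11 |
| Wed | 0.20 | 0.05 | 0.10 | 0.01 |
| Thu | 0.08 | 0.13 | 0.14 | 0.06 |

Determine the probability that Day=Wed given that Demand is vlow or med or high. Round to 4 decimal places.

P(Demand=vlow) = 0.07 + 0.20 + 0.08 = 0.35.
P(Demand=med) = 0.03 + 0.10 + 0.14 = 0.27.
P(Demand=high) = 0.11 + 0.01 + 0.06 = 0.18.
P(Demand ∈ {vlow, med, high}) = 0.35 + 0.27 + 0.18 = 0.80; P(Day=Wed, Demand ∈ {vlow, med, high}) = 0.20 + 0.10 + 0.01 = 0.31.
P(Day=Wed | Demand ∈ {vlow, med, high}) = 0.31/0.80 = 0.3875.

0.3875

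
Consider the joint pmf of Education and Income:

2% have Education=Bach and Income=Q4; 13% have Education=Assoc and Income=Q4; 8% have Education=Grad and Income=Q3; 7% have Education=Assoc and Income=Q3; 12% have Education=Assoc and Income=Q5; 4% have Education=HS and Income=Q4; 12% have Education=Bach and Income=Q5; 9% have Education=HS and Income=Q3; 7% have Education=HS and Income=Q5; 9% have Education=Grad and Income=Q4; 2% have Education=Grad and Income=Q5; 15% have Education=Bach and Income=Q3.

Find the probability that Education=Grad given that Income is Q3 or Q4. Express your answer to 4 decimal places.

0.2537

P(Income=Q3) = 0.09 + 0.07 + 0.15 + 0.08 = 0.39.
P(Income=Q4) = 0.04 + 0.13 + 0.02 + 0.09 = 0.28.
P(Income ∈ {Q3, Q4}) = 0.39 + 0.28 = 0.67; P(Education=Grad, Income ∈ {Q3, Q4}) = 0.08 + 0.09 = 0.17.
P(Education=Grad | Income ∈ {Q3, Q4}) = 0.17/0.67 = 0.2537.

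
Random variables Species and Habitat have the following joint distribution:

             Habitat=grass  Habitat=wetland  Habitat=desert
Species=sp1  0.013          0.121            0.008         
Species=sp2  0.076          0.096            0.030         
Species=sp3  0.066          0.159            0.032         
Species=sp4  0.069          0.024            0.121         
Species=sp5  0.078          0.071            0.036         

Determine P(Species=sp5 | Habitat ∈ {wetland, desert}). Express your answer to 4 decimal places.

P(Habitat=wetland) = 0.121 + 0.096 + 0.159 + 0.024 + 0.071 = 0.471.
P(Habitat=desert) = 0.008 + 0.030 + 0.032 + 0.121 + 0.036 = 0.227.
P(Habitat ∈ {wetland, desert}) = 0.471 + 0.227 = 0.698; P(Species=sp5, Habitat ∈ {wetland, desert}) = 0.071 + 0.036 = 0.107.
P(Species=sp5 | Habitat ∈ {wetland, desert}) = 0.107/0.698 = 0.1533.

0.1533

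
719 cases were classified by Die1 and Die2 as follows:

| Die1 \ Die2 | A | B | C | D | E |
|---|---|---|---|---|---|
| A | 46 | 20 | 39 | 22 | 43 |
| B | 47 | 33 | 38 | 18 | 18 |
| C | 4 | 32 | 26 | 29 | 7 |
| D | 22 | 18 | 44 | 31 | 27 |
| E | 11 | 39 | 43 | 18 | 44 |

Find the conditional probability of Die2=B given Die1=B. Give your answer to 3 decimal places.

0.214

Total with Die1=B: 47 + 33 + 38 + 18 + 18 = 154.
P(Die2=B | Die1=B) = 33/154 = 0.214.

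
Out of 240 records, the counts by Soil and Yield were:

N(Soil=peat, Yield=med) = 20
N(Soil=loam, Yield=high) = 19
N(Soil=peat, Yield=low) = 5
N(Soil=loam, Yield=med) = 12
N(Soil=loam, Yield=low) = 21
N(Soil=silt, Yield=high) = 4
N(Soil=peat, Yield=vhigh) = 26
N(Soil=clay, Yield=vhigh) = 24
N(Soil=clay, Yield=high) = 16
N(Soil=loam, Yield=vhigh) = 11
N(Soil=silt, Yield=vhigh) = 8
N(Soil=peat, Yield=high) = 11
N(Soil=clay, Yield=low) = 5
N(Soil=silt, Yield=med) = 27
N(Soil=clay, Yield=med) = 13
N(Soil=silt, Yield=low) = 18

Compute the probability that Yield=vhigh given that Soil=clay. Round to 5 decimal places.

Total with Soil=clay: 5 + 13 + 16 + 24 = 58.
P(Yield=vhigh | Soil=clay) = 24/58 = 0.41379.

0.41379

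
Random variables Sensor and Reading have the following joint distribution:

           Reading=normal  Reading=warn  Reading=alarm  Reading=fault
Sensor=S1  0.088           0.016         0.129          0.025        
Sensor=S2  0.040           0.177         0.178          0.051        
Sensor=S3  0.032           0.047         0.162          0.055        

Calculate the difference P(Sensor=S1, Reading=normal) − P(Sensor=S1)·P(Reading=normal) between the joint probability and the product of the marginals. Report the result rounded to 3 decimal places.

0.047

P(Sensor=S1) = 0.088 + 0.016 + 0.129 + 0.025 = 0.258.
P(Reading=normal) = 0.088 + 0.040 + 0.032 = 0.160.
P(Sensor=S1, Reading=normal) − P(Sensor=S1)P(Reading=normal) = 0.088 − 0.258×0.160 = 0.047.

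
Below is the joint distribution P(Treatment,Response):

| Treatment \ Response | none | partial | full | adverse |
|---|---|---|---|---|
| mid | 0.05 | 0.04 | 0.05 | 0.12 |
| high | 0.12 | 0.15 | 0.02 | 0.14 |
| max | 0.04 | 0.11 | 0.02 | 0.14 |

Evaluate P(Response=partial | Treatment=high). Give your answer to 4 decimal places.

0.3488

P(Treatment=high) = 0.12 + 0.15 + 0.02 + 0.14 = 0.43.
P(Response=partial | Treatment=high) = 0.15/0.43 = 0.3488.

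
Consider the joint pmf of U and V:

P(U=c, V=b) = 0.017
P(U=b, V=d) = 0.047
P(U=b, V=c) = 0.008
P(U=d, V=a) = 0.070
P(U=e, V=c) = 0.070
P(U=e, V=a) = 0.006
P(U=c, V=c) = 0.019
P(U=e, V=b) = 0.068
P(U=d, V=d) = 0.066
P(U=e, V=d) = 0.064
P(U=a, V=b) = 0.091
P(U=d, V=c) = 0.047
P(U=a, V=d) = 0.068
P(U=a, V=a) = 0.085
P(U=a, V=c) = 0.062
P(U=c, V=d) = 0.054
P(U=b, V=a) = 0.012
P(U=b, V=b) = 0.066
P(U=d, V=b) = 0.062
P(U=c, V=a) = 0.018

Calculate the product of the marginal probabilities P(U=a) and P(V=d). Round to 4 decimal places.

0.0915

P(U=a) = 0.085 + 0.091 + 0.062 + 0.068 = 0.306.
P(V=d) = 0.068 + 0.047 + 0.054 + 0.066 + 0.064 = 0.299.
Product: 0.306 × 0.299 = 0.0915.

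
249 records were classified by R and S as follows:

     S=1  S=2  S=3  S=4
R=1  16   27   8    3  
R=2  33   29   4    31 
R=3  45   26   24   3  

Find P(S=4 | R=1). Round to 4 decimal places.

0.0556

Total with R=1: 16 + 27 + 8 + 3 = 54.
P(S=4 | R=1) = 3/54 = 0.0556.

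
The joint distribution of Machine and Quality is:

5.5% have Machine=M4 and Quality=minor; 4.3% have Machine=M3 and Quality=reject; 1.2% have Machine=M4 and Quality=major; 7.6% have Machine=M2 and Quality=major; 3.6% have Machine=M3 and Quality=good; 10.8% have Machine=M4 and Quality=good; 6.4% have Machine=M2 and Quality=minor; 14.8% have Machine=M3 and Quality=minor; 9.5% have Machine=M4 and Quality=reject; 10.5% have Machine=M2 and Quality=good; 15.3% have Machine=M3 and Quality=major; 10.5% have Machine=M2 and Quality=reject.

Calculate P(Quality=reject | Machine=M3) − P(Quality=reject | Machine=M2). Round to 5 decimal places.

-0.18684

P(Machine=M3) = 0.036 + 0.148 + 0.153 + 0.043 = 0.380; P(Quality=reject | Machine=M3) = 0.043/0.380 = 0.113158.
P(Machine=M2) = 0.105 + 0.064 + 0.076 + 0.105 = 0.350; P(Quality=reject | Machine=M2) = 0.105/0.350 = 0.300000.
Difference = -0.18684.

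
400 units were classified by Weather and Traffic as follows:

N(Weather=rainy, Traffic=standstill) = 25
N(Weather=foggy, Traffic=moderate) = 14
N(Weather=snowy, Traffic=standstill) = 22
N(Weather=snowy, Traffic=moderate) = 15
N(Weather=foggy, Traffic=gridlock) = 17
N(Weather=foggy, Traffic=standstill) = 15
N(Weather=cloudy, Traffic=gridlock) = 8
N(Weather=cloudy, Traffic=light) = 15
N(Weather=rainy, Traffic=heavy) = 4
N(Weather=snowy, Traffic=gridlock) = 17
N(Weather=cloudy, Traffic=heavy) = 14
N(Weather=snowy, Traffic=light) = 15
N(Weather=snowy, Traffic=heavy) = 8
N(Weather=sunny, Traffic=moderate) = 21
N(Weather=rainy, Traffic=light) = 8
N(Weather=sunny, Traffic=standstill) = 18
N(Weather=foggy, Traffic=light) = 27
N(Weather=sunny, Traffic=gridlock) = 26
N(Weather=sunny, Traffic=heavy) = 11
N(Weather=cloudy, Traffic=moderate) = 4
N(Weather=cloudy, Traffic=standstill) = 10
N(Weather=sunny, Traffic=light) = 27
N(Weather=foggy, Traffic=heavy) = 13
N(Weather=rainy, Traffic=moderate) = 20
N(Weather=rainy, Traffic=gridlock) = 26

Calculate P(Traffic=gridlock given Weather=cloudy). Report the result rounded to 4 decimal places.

Total with Weather=cloudy: 15 + 4 + 14 + 8 + 10 = 51.
P(Traffic=gridlock | Weather=cloudy) = 8/51 = 0.1569.

0.1569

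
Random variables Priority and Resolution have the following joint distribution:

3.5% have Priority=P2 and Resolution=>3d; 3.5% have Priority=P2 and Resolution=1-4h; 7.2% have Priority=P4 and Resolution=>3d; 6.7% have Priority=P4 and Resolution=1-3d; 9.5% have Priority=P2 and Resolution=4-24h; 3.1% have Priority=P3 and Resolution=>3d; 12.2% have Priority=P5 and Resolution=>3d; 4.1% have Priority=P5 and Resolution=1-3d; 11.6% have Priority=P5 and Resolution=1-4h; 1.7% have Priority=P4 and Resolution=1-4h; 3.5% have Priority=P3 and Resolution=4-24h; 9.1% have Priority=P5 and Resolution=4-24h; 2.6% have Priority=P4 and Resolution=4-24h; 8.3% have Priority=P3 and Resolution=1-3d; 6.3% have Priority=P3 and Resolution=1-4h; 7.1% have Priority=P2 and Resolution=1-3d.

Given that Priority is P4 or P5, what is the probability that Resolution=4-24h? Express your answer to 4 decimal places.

0.2120

P(Priority=P4) = 0.017 + 0.026 + 0.067 + 0.072 = 0.182.
P(Priority=P5) = 0.116 + 0.091 + 0.041 + 0.122 = 0.370.
P(Priority ∈ {P4, P5}) = 0.182 + 0.370 = 0.552; P(Resolution=4-24h, Priority ∈ {P4, P5}) = 0.026 + 0.091 = 0.117.
P(Resolution=4-24h | Priority ∈ {P4, P5}) = 0.117/0.552 = 0.2120.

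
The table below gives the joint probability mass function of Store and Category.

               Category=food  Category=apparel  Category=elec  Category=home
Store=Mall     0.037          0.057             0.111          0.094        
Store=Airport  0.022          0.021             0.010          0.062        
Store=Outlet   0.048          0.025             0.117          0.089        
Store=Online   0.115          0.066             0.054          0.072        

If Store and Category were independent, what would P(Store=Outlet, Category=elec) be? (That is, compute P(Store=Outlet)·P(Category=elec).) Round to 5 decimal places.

0.08147

P(Store=Outlet) = 0.048 + 0.025 + 0.117 + 0.089 = 0.279.
P(Category=elec) = 0.111 + 0.010 + 0.117 + 0.054 = 0.292.
Product: 0.279 × 0.292 = 0.08147.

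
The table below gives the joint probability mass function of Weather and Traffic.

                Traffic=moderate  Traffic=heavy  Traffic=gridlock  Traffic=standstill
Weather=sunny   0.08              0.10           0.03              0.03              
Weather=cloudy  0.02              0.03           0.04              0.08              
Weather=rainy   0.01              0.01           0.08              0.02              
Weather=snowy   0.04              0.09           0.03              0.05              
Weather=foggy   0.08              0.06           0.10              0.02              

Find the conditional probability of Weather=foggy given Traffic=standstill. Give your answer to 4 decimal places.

P(Traffic=standstill) = 0.03 + 0.08 + 0.02 + 0.05 + 0.02 = 0.20.
P(Weather=foggy | Traffic=standstill) = 0.02/0.20 = 0.1000.

0.1000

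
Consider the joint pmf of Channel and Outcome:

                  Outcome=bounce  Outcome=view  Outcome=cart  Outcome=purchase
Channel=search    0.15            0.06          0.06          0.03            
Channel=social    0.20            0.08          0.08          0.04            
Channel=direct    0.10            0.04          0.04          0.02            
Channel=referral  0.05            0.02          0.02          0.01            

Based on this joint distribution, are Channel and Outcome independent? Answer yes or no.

Every cell satisfies P(Channel,Outcome) = P(Channel)·P(Outcome). For instance P(Channel=referral) = 0.10, P(Outcome=view) = 0.20, and 0.10×0.20 = 0.02 matches the joint entry. So Channel and Outcome are independent.

yes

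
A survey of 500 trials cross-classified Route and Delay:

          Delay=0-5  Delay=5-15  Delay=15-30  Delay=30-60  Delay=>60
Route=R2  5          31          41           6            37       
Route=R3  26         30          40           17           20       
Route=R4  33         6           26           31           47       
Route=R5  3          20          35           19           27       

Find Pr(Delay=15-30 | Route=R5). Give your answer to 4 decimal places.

0.3365

Total with Route=R5: 3 + 20 + 35 + 19 + 27 = 104.
P(Delay=15-30 | Route=R5) = 35/104 = 0.3365.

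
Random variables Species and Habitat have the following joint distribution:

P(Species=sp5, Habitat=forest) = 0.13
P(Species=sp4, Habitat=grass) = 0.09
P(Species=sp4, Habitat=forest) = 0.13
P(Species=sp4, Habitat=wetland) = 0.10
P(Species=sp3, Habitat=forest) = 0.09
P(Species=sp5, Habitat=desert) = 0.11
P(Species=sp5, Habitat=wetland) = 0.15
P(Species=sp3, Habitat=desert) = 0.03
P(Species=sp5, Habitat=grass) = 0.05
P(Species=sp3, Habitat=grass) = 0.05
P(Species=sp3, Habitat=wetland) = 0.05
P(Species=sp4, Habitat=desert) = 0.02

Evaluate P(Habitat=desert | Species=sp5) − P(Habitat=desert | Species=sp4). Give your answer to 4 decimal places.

P(Species=sp5) = 0.13 + 0.05 + 0.15 + 0.11 = 0.44; P(Habitat=desert | Species=sp5) = 0.11/0.44 = 0.25000.
P(Species=sp4) = 0.13 + 0.09 + 0.10 + 0.02 = 0.34; P(Habitat=desert | Species=sp4) = 0.02/0.34 = 0.05882.
Difference = 0.1912.

0.1912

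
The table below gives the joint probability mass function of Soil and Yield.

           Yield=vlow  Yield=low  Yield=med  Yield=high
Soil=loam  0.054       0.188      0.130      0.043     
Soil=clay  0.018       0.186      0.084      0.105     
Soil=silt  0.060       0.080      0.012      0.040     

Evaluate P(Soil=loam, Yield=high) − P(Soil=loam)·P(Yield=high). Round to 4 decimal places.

-0.0350

P(Soil=loam) = 0.054 + 0.188 + 0.130 + 0.043 = 0.415.
P(Yield=high) = 0.043 + 0.105 + 0.040 = 0.188.
P(Soil=loam, Yield=high) − P(Soil=loam)P(Yield=high) = 0.043 − 0.415×0.188 = -0.0350.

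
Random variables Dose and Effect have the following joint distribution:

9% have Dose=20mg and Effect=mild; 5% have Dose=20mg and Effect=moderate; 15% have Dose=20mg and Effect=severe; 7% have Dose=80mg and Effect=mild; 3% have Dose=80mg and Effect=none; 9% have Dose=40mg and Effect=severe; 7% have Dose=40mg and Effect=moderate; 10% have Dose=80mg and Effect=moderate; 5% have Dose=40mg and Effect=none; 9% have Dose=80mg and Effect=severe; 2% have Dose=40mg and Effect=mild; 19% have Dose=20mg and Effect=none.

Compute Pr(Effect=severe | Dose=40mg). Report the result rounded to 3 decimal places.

P(Dose=40mg) = 0.05 + 0.02 + 0.07 + 0.09 = 0.23.
P(Effect=severe | Dose=40mg) = 0.09/0.23 = 0.391.

0.391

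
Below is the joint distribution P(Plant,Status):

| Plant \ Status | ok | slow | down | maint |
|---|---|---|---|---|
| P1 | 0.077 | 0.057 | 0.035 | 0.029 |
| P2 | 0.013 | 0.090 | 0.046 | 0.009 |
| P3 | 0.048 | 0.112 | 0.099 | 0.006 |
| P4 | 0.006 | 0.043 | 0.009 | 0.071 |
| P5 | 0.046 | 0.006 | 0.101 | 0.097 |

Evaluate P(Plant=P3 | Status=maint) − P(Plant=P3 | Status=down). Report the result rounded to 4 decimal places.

P(Status=maint) = 0.029 + 0.009 + 0.006 + 0.071 + 0.097 = 0.212; P(Plant=P3 | Status=maint) = 0.006/0.212 = 0.02830.
P(Status=down) = 0.035 + 0.046 + 0.099 + 0.009 + 0.101 = 0.290; P(Plant=P3 | Status=down) = 0.099/0.290 = 0.34138.
Difference = -0.3131.

-0.3131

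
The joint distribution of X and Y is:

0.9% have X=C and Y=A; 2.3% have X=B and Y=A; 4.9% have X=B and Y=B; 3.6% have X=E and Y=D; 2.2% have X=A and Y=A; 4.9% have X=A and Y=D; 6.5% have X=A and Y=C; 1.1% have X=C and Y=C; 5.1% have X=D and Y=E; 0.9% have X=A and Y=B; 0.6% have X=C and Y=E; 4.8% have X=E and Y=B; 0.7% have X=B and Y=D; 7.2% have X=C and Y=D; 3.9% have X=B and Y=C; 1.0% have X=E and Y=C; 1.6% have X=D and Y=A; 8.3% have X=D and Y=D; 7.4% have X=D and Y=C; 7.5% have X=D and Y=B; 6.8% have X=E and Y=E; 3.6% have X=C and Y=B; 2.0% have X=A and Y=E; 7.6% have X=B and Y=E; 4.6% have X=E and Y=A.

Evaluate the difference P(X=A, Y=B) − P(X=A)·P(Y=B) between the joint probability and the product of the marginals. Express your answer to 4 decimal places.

-0.0268

P(X=A) = 0.022 + 0.009 + 0.065 + 0.049 + 0.020 = 0.165.
P(Y=B) = 0.009 + 0.049 + 0.036 + 0.075 + 0.048 = 0.217.
P(X=A, Y=B) − P(X=A)P(Y=B) = 0.009 − 0.165×0.217 = -0.0268.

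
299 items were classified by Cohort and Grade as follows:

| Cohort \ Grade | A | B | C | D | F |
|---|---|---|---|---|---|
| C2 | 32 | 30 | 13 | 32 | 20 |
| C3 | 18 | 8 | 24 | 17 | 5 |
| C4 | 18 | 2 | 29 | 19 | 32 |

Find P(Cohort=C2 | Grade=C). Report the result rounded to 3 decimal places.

Total with Grade=C: 13 + 24 + 29 = 66.
P(Cohort=C2 | Grade=C) = 13/66 = 0.197.

0.197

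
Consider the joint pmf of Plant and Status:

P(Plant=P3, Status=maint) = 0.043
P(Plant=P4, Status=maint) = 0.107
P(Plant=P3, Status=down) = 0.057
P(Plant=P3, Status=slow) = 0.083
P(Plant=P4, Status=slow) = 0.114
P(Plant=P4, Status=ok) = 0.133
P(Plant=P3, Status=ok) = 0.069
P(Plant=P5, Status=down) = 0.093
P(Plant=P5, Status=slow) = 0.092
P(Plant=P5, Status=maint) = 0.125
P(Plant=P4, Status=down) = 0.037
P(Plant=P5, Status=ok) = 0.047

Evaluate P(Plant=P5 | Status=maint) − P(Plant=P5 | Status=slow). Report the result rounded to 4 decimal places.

P(Status=maint) = 0.043 + 0.107 + 0.125 = 0.275; P(Plant=P5 | Status=maint) = 0.125/0.275 = 0.45455.
P(Status=slow) = 0.083 + 0.114 + 0.092 = 0.289; P(Plant=P5 | Status=slow) = 0.092/0.289 = 0.31834.
Difference = 0.1362.

0.1362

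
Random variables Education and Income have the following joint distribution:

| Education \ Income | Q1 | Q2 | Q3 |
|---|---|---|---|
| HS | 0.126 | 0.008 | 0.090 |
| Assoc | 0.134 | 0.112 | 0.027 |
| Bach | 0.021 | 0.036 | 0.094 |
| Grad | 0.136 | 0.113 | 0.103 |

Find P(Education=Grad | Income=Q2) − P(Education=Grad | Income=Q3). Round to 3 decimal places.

P(Income=Q2) = 0.008 + 0.112 + 0.036 + 0.113 = 0.269; P(Education=Grad | Income=Q2) = 0.113/0.269 = 0.4201.
P(Income=Q3) = 0.090 + 0.027 + 0.094 + 0.103 = 0.314; P(Education=Grad | Income=Q3) = 0.103/0.314 = 0.3280.
Difference = 0.092.

0.092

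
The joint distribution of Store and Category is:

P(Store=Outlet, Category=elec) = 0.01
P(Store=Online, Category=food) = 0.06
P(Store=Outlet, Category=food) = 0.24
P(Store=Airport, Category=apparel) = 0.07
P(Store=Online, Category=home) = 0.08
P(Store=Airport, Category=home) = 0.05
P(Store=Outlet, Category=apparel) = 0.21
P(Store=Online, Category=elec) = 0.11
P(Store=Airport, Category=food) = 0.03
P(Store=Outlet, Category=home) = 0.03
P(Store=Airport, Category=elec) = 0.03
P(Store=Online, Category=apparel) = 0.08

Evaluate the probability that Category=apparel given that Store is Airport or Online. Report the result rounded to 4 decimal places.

0.2941

P(Store=Airport) = 0.03 + 0.07 + 0.03 + 0.05 = 0.18.
P(Store=Online) = 0.06 + 0.08 + 0.11 + 0.08 = 0.33.
P(Store ∈ {Airport, Online}) = 0.18 + 0.33 = 0.51; P(Category=apparel, Store ∈ {Airport, Online}) = 0.07 + 0.08 = 0.15.
P(Category=apparel | Store ∈ {Airport, Online}) = 0.15/0.51 = 0.2941.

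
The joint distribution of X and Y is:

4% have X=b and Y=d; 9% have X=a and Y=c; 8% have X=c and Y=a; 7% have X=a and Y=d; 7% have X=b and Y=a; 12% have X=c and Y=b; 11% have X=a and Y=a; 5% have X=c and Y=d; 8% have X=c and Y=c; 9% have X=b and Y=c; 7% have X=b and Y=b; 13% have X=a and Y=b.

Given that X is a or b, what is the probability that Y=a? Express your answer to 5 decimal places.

P(X=a) = 0.11 + 0.13 + 0.09 + 0.07 = 0.40.
P(X=b) = 0.07 + 0.07 + 0.09 + 0.04 = 0.27.
P(X ∈ {a, b}) = 0.40 + 0.27 = 0.67; P(Y=a, X ∈ {a, b}) = 0.11 + 0.07 = 0.18.
P(Y=a | X ∈ {a, b}) = 0.18/0.67 = 0.26866.

0.26866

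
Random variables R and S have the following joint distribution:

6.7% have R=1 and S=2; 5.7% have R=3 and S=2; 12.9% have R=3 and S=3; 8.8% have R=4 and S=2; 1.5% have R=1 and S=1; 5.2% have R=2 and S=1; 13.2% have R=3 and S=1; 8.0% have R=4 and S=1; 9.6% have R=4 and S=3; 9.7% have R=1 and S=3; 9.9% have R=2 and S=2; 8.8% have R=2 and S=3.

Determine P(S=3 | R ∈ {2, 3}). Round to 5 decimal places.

0.38959

P(R=2) = 0.052 + 0.099 + 0.088 = 0.239.
P(R=3) = 0.132 + 0.057 + 0.129 = 0.318.
P(R ∈ {2, 3}) = 0.239 + 0.318 = 0.557; P(S=3, R ∈ {2, 3}) = 0.088 + 0.129 = 0.217.
P(S=3 | R ∈ {2, 3}) = 0.217/0.557 = 0.38959.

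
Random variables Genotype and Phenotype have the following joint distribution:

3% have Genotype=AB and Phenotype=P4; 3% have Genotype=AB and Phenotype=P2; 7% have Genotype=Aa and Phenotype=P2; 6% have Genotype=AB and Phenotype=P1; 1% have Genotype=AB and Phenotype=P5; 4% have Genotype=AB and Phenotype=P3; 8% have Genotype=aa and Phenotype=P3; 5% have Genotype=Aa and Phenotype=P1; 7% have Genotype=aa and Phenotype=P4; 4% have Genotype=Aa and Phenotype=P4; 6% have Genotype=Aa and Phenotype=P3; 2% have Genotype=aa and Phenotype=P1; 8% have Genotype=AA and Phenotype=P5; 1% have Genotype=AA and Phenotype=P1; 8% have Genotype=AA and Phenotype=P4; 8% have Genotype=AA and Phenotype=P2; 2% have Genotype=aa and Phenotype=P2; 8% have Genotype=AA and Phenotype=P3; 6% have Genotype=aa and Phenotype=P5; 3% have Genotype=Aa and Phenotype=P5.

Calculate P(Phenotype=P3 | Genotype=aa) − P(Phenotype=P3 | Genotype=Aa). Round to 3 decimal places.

0.080

P(Genotype=aa) = 0.02 + 0.02 + 0.08 + 0.07 + 0.06 = 0.25; P(Phenotype=P3 | Genotype=aa) = 0.08/0.25 = 0.3200.
P(Genotype=Aa) = 0.05 + 0.07 + 0.06 + 0.04 + 0.03 = 0.25; P(Phenotype=P3 | Genotype=Aa) = 0.06/0.25 = 0.2400.
Difference = 0.080.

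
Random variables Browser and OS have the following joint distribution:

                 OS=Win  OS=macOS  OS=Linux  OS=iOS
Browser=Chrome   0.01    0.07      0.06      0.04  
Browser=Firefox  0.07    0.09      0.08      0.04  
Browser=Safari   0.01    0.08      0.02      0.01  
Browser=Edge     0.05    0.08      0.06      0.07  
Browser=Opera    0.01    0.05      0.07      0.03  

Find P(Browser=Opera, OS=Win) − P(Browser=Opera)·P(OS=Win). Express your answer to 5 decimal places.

-0.01400

P(Browser=Opera) = 0.01 + 0.05 + 0.07 + 0.03 = 0.16.
P(OS=Win) = 0.01 + 0.07 + 0.01 + 0.05 + 0.01 = 0.15.
P(Browser=Opera, OS=Win) − P(Browser=Opera)P(OS=Win) = 0.01 − 0.16×0.15 = -0.01400.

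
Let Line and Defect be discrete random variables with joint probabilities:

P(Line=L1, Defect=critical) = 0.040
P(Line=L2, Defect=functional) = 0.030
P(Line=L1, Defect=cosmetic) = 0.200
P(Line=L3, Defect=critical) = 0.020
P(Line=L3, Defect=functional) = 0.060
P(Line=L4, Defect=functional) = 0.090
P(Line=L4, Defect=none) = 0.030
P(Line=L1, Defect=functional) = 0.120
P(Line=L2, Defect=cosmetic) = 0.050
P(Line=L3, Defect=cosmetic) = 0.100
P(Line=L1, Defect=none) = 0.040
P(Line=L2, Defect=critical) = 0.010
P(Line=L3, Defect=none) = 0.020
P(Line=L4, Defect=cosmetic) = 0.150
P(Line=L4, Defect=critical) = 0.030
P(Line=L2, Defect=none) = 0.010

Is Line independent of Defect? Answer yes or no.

yes

Every cell satisfies P(Line,Defect) = P(Line)·P(Defect). For instance P(Line=L4) = 0.300, P(Defect=cosmetic) = 0.500, and 0.300×0.500 = 0.150 matches the joint entry. So Line and Defect are independent.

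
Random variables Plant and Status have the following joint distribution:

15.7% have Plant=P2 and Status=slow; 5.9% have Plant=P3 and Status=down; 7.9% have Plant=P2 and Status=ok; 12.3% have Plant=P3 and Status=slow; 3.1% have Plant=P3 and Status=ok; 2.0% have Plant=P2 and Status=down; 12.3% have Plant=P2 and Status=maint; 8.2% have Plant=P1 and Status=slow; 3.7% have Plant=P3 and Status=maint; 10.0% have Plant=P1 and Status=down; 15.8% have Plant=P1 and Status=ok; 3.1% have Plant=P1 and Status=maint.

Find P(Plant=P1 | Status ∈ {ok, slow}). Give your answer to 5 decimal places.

0.38095

P(Status=ok) = 0.158 + 0.079 + 0.031 = 0.268.
P(Status=slow) = 0.082 + 0.157 + 0.123 = 0.362.
P(Status ∈ {ok, slow}) = 0.268 + 0.362 = 0.630; P(Plant=P1, Status ∈ {ok, slow}) = 0.158 + 0.082 = 0.240.
P(Plant=P1 | Status ∈ {ok, slow}) = 0.240/0.630 = 0.38095.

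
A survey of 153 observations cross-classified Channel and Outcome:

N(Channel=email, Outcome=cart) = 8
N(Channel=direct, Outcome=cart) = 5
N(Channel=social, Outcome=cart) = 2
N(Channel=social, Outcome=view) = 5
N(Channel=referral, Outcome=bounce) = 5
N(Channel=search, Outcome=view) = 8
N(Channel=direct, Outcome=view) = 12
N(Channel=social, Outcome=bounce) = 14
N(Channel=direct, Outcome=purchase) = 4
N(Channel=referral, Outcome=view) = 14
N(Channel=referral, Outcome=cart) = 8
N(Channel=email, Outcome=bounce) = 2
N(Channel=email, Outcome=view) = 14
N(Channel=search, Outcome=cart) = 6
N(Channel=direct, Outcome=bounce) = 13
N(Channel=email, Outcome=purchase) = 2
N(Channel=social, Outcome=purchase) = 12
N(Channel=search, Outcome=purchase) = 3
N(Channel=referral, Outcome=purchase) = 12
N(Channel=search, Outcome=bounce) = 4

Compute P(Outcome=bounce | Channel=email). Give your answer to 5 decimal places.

0.07692

Total with Channel=email: 2 + 14 + 8 + 2 = 26.
P(Outcome=bounce | Channel=email) = 2/26 = 0.07692.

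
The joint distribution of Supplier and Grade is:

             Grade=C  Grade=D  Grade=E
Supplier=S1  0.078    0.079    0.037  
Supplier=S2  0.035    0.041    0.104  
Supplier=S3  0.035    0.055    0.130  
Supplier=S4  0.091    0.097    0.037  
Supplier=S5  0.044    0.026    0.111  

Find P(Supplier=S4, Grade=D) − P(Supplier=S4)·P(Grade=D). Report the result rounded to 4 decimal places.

P(Supplier=S4) = 0.091 + 0.097 + 0.037 = 0.225.
P(Grade=D) = 0.079 + 0.041 + 0.055 + 0.097 + 0.026 = 0.298.
P(Supplier=S4, Grade=D) − P(Supplier=S4)P(Grade=D) = 0.097 − 0.225×0.298 = 0.0300.

0.0300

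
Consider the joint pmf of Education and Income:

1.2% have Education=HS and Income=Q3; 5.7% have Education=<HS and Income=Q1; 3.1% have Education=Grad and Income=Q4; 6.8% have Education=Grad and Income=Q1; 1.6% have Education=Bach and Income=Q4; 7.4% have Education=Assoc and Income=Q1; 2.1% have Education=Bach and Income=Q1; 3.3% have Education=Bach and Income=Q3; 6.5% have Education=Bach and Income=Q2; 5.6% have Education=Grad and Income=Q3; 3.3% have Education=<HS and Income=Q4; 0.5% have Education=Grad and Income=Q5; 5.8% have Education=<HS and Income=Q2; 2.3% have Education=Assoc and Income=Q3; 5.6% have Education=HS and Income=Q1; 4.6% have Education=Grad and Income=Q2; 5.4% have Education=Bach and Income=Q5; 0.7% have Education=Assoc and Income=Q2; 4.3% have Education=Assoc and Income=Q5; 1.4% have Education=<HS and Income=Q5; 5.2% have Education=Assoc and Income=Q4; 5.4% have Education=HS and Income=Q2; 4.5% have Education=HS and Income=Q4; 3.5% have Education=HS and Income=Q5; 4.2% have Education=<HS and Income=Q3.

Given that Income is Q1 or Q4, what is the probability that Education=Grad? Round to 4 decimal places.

P(Income=Q1) = 0.057 + 0.056 + 0.074 + 0.021 + 0.068 = 0.276.
P(Income=Q4) = 0.033 + 0.045 + 0.052 + 0.016 + 0.031 = 0.177.
P(Income ∈ {Q1, Q4}) = 0.276 + 0.177 = 0.453; P(Education=Grad, Income ∈ {Q1, Q4}) = 0.068 + 0.031 = 0.099.
P(Education=Grad | Income ∈ {Q1, Q4}) = 0.099/0.453 = 0.2185.

0.2185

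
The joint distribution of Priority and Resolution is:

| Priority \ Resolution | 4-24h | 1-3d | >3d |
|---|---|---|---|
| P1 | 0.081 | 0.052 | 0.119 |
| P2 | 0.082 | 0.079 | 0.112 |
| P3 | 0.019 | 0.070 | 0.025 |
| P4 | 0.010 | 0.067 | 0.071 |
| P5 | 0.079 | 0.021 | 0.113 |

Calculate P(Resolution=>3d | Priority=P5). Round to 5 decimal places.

0.53052

P(Priority=P5) = 0.079 + 0.021 + 0.113 = 0.213.
P(Resolution=>3d | Priority=P5) = 0.113/0.213 = 0.53052.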